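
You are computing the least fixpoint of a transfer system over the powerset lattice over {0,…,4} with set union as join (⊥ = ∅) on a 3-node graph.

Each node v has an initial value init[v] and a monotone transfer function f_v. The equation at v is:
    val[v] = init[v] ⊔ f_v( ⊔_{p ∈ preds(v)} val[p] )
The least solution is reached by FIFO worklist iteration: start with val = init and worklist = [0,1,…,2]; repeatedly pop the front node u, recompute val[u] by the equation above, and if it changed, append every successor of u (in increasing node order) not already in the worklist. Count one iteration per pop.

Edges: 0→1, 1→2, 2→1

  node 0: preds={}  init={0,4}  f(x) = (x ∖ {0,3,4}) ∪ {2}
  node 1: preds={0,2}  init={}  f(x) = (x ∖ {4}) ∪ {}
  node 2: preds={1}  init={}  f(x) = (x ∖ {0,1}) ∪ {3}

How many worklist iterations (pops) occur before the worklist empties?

Worklist (5 pops):
  #1 pop 0: in={} → {0,2,4} (was {0,4}); enqueue []
  #2 pop 1: in={0,2,4} → {0,2} (was {}); enqueue []
  #3 pop 2: in={0,2} → {2,3} (was {}); enqueue [1]
  #4 pop 1: in={0,2,3,4} → {0,2,3} (was {0,2}); enqueue [2]
  #5 pop 2: in={0,2,3} → {2,3} (no change)

Fixpoint:
  val[0] = {0,2,4}
  val[1] = {0,2,3}
  val[2] = {2,3}

5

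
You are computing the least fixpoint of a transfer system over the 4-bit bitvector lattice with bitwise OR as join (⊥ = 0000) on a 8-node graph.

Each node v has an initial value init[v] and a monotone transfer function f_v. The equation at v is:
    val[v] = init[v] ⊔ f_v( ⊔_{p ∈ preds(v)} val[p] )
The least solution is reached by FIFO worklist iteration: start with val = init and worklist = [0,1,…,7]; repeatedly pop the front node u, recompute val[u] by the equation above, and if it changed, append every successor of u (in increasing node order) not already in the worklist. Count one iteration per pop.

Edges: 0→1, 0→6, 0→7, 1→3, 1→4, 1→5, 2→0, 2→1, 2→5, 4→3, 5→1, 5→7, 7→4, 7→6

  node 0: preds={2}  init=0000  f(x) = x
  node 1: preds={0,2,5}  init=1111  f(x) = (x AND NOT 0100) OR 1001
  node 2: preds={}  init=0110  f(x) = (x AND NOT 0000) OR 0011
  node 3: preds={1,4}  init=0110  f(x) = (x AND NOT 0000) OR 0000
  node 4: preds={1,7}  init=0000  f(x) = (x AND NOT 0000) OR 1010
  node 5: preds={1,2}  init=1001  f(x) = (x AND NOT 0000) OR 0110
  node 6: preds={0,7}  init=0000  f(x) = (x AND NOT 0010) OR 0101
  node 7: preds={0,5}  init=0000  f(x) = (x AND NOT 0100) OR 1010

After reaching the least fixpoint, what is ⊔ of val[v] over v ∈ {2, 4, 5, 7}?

1111

Iteration log — 14 steps:
  step 1. node 0  ⊔preds=0110  new=0110  old=0000  +wl: 
  step 2. node 1  ⊔preds=1111  new=1111  stable
  step 3. node 2  ⊔preds=0000  new=0111  old=0110  +wl: 0,1
  step 4. node 3  ⊔preds=1111  new=1111  old=0110  +wl: 
  step 5. node 4  ⊔preds=1111  new=1111  old=0000  +wl: 3
  step 6. node 5  ⊔preds=1111  new=1111  old=1001  +wl: 
  step 7. node 6  ⊔preds=0110  new=0101  old=0000  +wl: 
  step 8. node 7  ⊔preds=1111  new=1011  old=0000  +wl: 4,6
  step 9. node 0  ⊔preds=0111  new=0111  old=0110  +wl: 7
  step 10. node 1  ⊔preds=1111  new=1111  stable
  step 11. node 3  ⊔preds=1111  new=1111  stable
  step 12. node 4  ⊔preds=1111  new=1111  stable
  step 13. node 6  ⊔preds=1111  new=1101  old=0101  +wl: 
  step 14. node 7  ⊔preds=1111  new=1011  stable

Least fixpoint reached:
  node 0: 0111
  node 1: 1111
  node 2: 0111
  node 3: 1111
  node 4: 1111
  node 5: 1111
  node 6: 1101
  node 7: 1011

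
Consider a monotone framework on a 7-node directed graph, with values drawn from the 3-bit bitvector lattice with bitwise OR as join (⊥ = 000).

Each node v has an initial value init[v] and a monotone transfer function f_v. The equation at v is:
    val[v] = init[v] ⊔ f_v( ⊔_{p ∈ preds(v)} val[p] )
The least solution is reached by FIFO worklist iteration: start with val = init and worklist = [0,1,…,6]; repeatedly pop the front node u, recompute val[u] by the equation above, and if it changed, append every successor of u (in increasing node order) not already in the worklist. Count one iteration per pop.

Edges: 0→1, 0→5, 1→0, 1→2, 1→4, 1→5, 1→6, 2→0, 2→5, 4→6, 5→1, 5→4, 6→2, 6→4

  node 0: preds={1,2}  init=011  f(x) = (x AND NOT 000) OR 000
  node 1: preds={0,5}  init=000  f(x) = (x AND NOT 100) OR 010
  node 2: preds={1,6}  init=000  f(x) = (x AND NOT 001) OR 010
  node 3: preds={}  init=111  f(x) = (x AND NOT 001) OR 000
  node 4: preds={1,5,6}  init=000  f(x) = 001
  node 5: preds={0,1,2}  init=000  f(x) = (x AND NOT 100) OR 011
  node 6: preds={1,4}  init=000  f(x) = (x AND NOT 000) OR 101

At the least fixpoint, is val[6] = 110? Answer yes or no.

Iteration log — 14 steps:
  step 1. node 0  ⊔preds=000  new=011  stable
  step 2. node 1  ⊔preds=011  new=011  old=000  +wl: 0
  step 3. node 2  ⊔preds=011  new=010  old=000  +wl: 
  step 4. node 3  ⊔preds=000  new=111  stable
  step 5. node 4  ⊔preds=011  new=001  old=000  +wl: 
  step 6. node 5  ⊔preds=011  new=011  old=000  +wl: 1,4
  step 7. node 6  ⊔preds=011  new=111  old=000  +wl: 2
  step 8. node 0  ⊔preds=011  new=011  stable
  step 9. node 1  ⊔preds=011  new=011  stable
  step 10. node 4  ⊔preds=111  new=001  stable
  step 11. node 2  ⊔preds=111  new=110  old=010  +wl: 0,5
  step 12. node 0  ⊔preds=111  new=111  old=011  +wl: 1
  step 13. node 5  ⊔preds=111  new=011  stable
  step 14. node 1  ⊔preds=111  new=011  stable

Least fixpoint reached:
  node 0: 111
  node 1: 011
  node 2: 110
  node 3: 111
  node 4: 001
  node 5: 011
  node 6: 111

no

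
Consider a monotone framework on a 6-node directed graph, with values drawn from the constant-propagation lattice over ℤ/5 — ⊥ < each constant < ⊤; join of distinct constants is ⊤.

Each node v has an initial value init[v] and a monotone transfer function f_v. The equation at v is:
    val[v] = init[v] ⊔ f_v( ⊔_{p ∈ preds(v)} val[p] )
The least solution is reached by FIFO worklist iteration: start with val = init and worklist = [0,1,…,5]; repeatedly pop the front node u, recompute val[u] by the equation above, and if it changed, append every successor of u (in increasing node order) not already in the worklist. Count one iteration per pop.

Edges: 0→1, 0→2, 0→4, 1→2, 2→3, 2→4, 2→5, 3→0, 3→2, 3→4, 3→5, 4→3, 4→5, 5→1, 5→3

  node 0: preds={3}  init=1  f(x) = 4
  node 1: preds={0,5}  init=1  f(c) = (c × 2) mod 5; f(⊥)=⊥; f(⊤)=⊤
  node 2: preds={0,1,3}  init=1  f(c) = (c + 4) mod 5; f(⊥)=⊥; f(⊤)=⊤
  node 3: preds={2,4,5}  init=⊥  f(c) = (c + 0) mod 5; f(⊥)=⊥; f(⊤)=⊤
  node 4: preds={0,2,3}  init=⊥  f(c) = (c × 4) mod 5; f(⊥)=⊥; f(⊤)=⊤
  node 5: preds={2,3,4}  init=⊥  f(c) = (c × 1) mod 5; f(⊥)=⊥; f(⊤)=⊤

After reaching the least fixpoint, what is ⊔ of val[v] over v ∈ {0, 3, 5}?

⊤

Trace (10 dequeues):
  [1] u=0 | in ⊥ | out ⊤ | prev 1 | push {}
  [2] u=1 | in ⊤ | out ⊤ | prev 1 | push {}
  [3] u=2 | in ⊤ | out ⊤ | prev 1 | push {}
  [4] u=3 | in ⊤ | out ⊤ | prev ⊥ | push {0,2}
  [5] u=4 | in ⊤ | out ⊤ | prev ⊥ | push {3}
  [6] u=5 | in ⊤ | out ⊤ | prev ⊥ | push {1}
  [7] u=0 | in ⊤ | out ⊤ | ==
  [8] u=2 | in ⊤ | out ⊤ | ==
  [9] u=3 | in ⊤ | out ⊤ | ==
  [10] u=1 | in ⊤ | out ⊤ | ==

Converged values:
  [0] ⊤
  [1] ⊤
  [2] ⊤
  [3] ⊤
  [4] ⊤
  [5] ⊤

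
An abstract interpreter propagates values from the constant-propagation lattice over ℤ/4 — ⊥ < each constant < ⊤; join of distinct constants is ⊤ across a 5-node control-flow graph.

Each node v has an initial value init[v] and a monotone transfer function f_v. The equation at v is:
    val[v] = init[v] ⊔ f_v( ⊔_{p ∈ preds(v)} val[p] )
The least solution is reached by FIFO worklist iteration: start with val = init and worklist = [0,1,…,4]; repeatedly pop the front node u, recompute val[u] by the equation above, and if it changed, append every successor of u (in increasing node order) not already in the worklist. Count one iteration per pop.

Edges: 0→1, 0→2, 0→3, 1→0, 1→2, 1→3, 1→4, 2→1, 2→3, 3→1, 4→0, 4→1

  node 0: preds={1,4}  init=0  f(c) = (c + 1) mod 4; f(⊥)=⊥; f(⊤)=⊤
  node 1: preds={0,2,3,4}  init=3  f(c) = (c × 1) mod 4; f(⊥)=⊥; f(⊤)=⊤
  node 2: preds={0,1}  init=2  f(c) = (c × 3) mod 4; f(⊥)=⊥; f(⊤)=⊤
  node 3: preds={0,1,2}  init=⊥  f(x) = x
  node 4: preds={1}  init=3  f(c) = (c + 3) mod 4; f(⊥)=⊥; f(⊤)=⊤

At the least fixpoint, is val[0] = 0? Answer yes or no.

no

Iteration log — 9 steps:
  step 1. node 0  ⊔preds=3  new=0  stable
  step 2. node 1  ⊔preds=⊤  new=⊤  old=3  +wl: 0
  step 3. node 2  ⊔preds=⊤  new=⊤  old=2  +wl: 1
  step 4. node 3  ⊔preds=⊤  new=⊤  old=⊥  +wl: 
  step 5. node 4  ⊔preds=⊤  new=⊤  old=3  +wl: 
  step 6. node 0  ⊔preds=⊤  new=⊤  old=0  +wl: 2,3
  step 7. node 1  ⊔preds=⊤  new=⊤  stable
  step 8. node 2  ⊔preds=⊤  new=⊤  stable
  step 9. node 3  ⊔preds=⊤  new=⊤  stable

Least fixpoint reached:
  node 0: ⊤
  node 1: ⊤
  node 2: ⊤
  node 3: ⊤
  node 4: ⊤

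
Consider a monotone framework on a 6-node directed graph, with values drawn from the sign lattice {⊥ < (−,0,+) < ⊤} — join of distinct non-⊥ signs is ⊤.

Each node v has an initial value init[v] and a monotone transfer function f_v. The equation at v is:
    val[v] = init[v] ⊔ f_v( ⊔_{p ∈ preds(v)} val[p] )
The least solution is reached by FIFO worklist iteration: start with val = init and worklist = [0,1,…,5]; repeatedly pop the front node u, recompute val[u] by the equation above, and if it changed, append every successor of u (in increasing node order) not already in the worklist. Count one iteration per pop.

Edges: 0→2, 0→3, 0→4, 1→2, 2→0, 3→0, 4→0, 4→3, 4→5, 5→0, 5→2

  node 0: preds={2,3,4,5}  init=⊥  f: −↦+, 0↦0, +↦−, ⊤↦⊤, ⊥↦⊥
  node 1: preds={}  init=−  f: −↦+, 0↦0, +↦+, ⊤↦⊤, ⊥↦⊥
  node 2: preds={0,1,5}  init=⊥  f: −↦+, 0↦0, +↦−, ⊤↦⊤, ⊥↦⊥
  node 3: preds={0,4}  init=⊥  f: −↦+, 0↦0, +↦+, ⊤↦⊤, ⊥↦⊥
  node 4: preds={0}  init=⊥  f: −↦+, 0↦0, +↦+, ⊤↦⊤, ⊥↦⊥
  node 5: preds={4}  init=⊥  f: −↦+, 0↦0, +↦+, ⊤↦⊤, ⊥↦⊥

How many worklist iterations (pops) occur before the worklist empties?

Iteration log — 22 steps:
  step 1. node 0  ⊔preds=⊥  new=⊥  stable
  step 2. node 1  ⊔preds=⊥  new=−  stable
  step 3. node 2  ⊔preds=−  new=+  old=⊥  +wl: 0
  step 4. node 3  ⊔preds=⊥  new=⊥  stable
  step 5. node 4  ⊔preds=⊥  new=⊥  stable
  step 6. node 5  ⊔preds=⊥  new=⊥  stable
  step 7. node 0  ⊔preds=+  new=−  old=⊥  +wl: 2,3,4
  step 8. node 2  ⊔preds=−  new=+  stable
  step 9. node 3  ⊔preds=−  new=+  old=⊥  +wl: 0
  step 10. node 4  ⊔preds=−  new=+  old=⊥  +wl: 3,5
  step 11. node 0  ⊔preds=+  new=−  stable
  step 12. node 3  ⊔preds=⊤  new=⊤  old=+  +wl: 0
  step 13. node 5  ⊔preds=+  new=+  old=⊥  +wl: 2
  step 14. node 0  ⊔preds=⊤  new=⊤  old=−  +wl: 3,4
  step 15. node 2  ⊔preds=⊤  new=⊤  old=+  +wl: 0
  step 16. node 3  ⊔preds=⊤  new=⊤  stable
  step 17. node 4  ⊔preds=⊤  new=⊤  old=+  +wl: 3,5
  step 18. node 0  ⊔preds=⊤  new=⊤  stable
  step 19. node 3  ⊔preds=⊤  new=⊤  stable
  step 20. node 5  ⊔preds=⊤  new=⊤  old=+  +wl: 0,2
  step 21. node 0  ⊔preds=⊤  new=⊤  stable
  step 22. node 2  ⊔preds=⊤  new=⊤  stable

Least fixpoint reached:
  node 0: ⊤
  node 1: −
  node 2: ⊤
  node 3: ⊤
  node 4: ⊤
  node 5: ⊤

22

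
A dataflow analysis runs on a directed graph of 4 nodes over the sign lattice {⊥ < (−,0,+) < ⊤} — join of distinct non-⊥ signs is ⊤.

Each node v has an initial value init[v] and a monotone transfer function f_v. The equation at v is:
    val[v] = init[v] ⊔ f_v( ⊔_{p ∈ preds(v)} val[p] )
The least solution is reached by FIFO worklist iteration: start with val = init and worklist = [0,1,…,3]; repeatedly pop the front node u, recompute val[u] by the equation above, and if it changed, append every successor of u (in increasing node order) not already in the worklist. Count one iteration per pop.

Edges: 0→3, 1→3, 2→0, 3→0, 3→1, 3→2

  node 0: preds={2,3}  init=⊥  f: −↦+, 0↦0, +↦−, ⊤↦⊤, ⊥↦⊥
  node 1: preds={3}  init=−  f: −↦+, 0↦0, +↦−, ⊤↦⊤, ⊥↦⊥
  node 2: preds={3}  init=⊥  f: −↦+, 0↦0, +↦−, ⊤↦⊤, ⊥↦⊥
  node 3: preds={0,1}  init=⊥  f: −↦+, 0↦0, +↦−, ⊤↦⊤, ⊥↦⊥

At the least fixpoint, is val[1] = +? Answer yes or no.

no

Iteration log — 15 steps:
  step 1. node 0  ⊔preds=⊥  new=⊥  stable
  step 2. node 1  ⊔preds=⊥  new=−  stable
  step 3. node 2  ⊔preds=⊥  new=⊥  stable
  step 4. node 3  ⊔preds=−  new=+  old=⊥  +wl: 0,1,2
  step 5. node 0  ⊔preds=+  new=−  old=⊥  +wl: 3
  step 6. node 1  ⊔preds=+  new=−  stable
  step 7. node 2  ⊔preds=+  new=−  old=⊥  +wl: 0
  step 8. node 3  ⊔preds=−  new=+  stable
  step 9. node 0  ⊔preds=⊤  new=⊤  old=−  +wl: 3
  step 10. node 3  ⊔preds=⊤  new=⊤  old=+  +wl: 0,1,2
  step 11. node 0  ⊔preds=⊤  new=⊤  stable
  step 12. node 1  ⊔preds=⊤  new=⊤  old=−  +wl: 3
  step 13. node 2  ⊔preds=⊤  new=⊤  old=−  +wl: 0
  step 14. node 3  ⊔preds=⊤  new=⊤  stable
  step 15. node 0  ⊔preds=⊤  new=⊤  stable

Least fixpoint reached:
  node 0: ⊤
  node 1: ⊤
  node 2: ⊤
  node 3: ⊤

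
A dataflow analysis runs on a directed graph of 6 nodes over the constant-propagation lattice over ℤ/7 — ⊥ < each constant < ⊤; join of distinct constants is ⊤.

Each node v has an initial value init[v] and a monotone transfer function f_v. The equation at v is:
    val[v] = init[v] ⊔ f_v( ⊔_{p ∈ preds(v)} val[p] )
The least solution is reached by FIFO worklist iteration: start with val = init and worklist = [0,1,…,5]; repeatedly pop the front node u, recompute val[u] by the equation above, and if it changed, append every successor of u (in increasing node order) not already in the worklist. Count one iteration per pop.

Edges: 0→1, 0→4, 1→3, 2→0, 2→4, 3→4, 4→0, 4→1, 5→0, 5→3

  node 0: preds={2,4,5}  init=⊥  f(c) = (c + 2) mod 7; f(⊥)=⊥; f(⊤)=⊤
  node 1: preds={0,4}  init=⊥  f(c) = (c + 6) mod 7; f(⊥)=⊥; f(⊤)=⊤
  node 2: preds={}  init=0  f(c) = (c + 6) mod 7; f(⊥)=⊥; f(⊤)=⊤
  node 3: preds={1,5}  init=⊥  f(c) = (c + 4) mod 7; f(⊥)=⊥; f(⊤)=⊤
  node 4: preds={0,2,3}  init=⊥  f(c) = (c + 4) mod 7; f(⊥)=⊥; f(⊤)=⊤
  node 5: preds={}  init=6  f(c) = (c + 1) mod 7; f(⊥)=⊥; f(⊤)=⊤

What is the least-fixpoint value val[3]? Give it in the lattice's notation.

⊤

Worklist (8 pops):
  #1 pop 0: in=⊤ → ⊤ (was ⊥); enqueue []
  #2 pop 1: in=⊤ → ⊤ (was ⊥); enqueue []
  #3 pop 2: in=⊥ → 0 (no change)
  #4 pop 3: in=⊤ → ⊤ (was ⊥); enqueue []
  #5 pop 4: in=⊤ → ⊤ (was ⊥); enqueue [0,1]
  #6 pop 5: in=⊥ → 6 (no change)
  #7 pop 0: in=⊤ → ⊤ (no change)
  #8 pop 1: in=⊤ → ⊤ (no change)

Fixpoint:
  val[0] = ⊤
  val[1] = ⊤
  val[2] = 0
  val[3] = ⊤
  val[4] = ⊤
  val[5] = 6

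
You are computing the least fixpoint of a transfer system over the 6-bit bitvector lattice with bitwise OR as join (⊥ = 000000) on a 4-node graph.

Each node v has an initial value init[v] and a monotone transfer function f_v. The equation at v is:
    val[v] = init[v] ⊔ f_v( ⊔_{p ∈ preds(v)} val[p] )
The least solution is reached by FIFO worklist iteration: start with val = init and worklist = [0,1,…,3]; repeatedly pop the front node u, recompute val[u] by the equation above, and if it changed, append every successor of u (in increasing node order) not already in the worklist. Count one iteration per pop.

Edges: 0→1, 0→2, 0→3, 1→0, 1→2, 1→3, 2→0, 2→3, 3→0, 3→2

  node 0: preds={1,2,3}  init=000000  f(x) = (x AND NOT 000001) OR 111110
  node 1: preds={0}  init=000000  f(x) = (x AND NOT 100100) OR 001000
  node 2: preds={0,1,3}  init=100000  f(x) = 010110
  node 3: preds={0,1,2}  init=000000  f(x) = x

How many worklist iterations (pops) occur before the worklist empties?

Iteration log — 6 steps:
  step 1. node 0  ⊔preds=100000  new=111110  old=000000  +wl: 
  step 2. node 1  ⊔preds=111110  new=011010  old=000000  +wl: 0
  step 3. node 2  ⊔preds=111110  new=110110  old=100000  +wl: 
  step 4. node 3  ⊔preds=111110  new=111110  old=000000  +wl: 2
  step 5. node 0  ⊔preds=111110  new=111110  stable
  step 6. node 2  ⊔preds=111110  new=110110  stable

Least fixpoint reached:
  node 0: 111110
  node 1: 011010
  node 2: 110110
  node 3: 111110

6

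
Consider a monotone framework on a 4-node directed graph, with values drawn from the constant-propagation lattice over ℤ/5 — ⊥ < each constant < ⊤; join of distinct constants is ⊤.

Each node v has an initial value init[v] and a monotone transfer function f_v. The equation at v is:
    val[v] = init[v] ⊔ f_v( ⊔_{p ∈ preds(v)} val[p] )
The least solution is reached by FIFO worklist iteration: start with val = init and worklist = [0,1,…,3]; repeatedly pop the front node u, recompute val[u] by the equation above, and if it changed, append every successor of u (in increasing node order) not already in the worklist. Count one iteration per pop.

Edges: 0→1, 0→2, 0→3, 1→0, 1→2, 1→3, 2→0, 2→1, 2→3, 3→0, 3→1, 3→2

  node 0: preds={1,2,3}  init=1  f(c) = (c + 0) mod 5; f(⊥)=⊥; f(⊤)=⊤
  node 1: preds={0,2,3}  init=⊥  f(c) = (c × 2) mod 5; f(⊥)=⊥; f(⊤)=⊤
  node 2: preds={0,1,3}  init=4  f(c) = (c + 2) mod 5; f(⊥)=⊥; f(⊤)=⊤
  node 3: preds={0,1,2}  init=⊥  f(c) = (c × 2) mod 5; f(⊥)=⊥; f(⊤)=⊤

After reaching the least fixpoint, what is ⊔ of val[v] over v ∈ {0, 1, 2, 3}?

⊤

Worklist (7 pops):
  #1 pop 0: in=4 → ⊤ (was 1); enqueue []
  #2 pop 1: in=⊤ → ⊤ (was ⊥); enqueue [0]
  #3 pop 2: in=⊤ → ⊤ (was 4); enqueue [1]
  #4 pop 3: in=⊤ → ⊤ (was ⊥); enqueue [2]
  #5 pop 0: in=⊤ → ⊤ (no change)
  #6 pop 1: in=⊤ → ⊤ (no change)
  #7 pop 2: in=⊤ → ⊤ (no change)

Fixpoint:
  val[0] = ⊤
  val[1] = ⊤
  val[2] = ⊤
  val[3] = ⊤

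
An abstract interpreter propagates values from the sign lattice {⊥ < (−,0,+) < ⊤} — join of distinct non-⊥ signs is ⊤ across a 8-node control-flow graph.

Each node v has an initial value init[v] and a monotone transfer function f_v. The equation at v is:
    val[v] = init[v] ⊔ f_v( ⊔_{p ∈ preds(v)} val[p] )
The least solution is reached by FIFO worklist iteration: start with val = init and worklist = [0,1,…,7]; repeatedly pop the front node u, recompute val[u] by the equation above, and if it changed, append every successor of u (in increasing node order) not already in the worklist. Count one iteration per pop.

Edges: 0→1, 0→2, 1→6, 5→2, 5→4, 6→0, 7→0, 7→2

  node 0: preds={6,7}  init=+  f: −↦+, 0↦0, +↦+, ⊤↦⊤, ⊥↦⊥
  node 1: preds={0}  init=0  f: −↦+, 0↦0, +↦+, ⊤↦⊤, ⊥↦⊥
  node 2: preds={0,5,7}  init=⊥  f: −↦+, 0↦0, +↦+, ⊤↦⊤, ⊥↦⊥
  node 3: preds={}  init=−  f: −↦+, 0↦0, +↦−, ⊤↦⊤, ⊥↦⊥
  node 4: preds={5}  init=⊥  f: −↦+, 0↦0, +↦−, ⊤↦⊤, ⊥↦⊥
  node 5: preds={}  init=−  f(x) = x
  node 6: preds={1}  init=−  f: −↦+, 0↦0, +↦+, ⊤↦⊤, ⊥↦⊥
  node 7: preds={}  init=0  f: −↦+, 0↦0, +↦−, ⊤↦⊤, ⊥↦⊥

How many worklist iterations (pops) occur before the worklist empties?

9

Iteration log — 9 steps:
  step 1. node 0  ⊔preds=⊤  new=⊤  old=+  +wl: 
  step 2. node 1  ⊔preds=⊤  new=⊤  old=0  +wl: 
  step 3. node 2  ⊔preds=⊤  new=⊤  old=⊥  +wl: 
  step 4. node 3  ⊔preds=⊥  new=−  stable
  step 5. node 4  ⊔preds=−  new=+  old=⊥  +wl: 
  step 6. node 5  ⊔preds=⊥  new=−  stable
  step 7. node 6  ⊔preds=⊤  new=⊤  old=−  +wl: 0
  step 8. node 7  ⊔preds=⊥  new=0  stable
  step 9. node 0  ⊔preds=⊤  new=⊤  stable

Least fixpoint reached:
  node 0: ⊤
  node 1: ⊤
  node 2: ⊤
  node 3: −
  node 4: +
  node 5: −
  node 6: ⊤
  node 7: 0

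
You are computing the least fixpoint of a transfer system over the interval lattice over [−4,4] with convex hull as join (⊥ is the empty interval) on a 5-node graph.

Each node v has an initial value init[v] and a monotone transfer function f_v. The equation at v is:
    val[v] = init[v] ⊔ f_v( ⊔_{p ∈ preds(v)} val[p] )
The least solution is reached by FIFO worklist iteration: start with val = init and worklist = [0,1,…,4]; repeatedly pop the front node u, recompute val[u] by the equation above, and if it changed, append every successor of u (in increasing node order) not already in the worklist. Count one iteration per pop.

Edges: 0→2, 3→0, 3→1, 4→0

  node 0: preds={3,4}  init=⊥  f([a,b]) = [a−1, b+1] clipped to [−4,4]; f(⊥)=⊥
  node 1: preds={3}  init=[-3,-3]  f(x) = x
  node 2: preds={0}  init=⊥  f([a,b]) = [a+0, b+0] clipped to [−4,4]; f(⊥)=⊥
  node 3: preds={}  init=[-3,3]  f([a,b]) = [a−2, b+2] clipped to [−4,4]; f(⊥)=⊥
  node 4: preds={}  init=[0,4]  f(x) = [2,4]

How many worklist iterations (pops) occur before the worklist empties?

5

Iteration log — 5 steps:
  step 1. node 0  ⊔preds=[-3,4]  new=[-4,4]  old=⊥  +wl: 
  step 2. node 1  ⊔preds=[-3,3]  new=[-3,3]  old=[-3,-3]  +wl: 
  step 3. node 2  ⊔preds=[-4,4]  new=[-4,4]  old=⊥  +wl: 
  step 4. node 3  ⊔preds=⊥  new=[-3,3]  stable
  step 5. node 4  ⊔preds=⊥  new=[0,4]  stable

Least fixpoint reached:
  node 0: [-4,4]
  node 1: [-3,3]
  node 2: [-4,4]
  node 3: [-3,3]
  node 4: [0,4]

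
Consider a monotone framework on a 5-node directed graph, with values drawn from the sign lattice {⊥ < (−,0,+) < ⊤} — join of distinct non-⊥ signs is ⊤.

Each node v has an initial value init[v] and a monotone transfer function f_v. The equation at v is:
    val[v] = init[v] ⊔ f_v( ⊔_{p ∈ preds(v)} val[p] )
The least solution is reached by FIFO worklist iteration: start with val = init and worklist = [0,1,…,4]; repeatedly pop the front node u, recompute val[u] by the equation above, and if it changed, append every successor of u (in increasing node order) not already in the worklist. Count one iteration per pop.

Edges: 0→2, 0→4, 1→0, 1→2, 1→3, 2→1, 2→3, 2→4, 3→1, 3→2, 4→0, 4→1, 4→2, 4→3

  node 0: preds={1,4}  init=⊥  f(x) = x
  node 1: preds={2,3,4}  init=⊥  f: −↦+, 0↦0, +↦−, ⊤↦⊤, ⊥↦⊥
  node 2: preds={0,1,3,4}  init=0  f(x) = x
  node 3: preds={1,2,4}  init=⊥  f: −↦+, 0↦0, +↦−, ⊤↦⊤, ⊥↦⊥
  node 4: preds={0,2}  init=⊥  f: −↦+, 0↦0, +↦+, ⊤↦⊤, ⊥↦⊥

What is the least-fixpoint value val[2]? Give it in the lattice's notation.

Iteration log — 10 steps:
  step 1. node 0  ⊔preds=⊥  new=⊥  stable
  step 2. node 1  ⊔preds=0  new=0  old=⊥  +wl: 0
  step 3. node 2  ⊔preds=0  new=0  stable
  step 4. node 3  ⊔preds=0  new=0  old=⊥  +wl: 1,2
  step 5. node 4  ⊔preds=0  new=0  old=⊥  +wl: 3
  step 6. node 0  ⊔preds=0  new=0  old=⊥  +wl: 4
  step 7. node 1  ⊔preds=0  new=0  stable
  step 8. node 2  ⊔preds=0  new=0  stable
  step 9. node 3  ⊔preds=0  new=0  stable
  step 10. node 4  ⊔preds=0  new=0  stable

Least fixpoint reached:
  node 0: 0
  node 1: 0
  node 2: 0
  node 3: 0
  node 4: 0

0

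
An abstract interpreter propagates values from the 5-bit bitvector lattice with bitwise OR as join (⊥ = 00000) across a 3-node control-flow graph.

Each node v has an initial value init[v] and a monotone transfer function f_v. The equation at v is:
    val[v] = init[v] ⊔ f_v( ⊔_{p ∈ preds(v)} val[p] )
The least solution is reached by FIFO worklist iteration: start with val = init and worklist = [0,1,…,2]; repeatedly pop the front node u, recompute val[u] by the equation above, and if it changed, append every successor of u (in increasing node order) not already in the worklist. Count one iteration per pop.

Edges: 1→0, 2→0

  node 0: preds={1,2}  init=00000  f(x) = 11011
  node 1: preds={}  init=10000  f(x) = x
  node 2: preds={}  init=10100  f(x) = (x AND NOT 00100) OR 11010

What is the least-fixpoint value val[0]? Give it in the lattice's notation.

11011

Trace (4 dequeues):
  [1] u=0 | in 10100 | out 11011 | prev 00000 | push {}
  [2] u=1 | in 00000 | out 10000 | ==
  [3] u=2 | in 00000 | out 11110 | prev 10100 | push {0}
  [4] u=0 | in 11110 | out 11011 | ==

Converged values:
  [0] 11011
  [1] 10000
  [2] 11110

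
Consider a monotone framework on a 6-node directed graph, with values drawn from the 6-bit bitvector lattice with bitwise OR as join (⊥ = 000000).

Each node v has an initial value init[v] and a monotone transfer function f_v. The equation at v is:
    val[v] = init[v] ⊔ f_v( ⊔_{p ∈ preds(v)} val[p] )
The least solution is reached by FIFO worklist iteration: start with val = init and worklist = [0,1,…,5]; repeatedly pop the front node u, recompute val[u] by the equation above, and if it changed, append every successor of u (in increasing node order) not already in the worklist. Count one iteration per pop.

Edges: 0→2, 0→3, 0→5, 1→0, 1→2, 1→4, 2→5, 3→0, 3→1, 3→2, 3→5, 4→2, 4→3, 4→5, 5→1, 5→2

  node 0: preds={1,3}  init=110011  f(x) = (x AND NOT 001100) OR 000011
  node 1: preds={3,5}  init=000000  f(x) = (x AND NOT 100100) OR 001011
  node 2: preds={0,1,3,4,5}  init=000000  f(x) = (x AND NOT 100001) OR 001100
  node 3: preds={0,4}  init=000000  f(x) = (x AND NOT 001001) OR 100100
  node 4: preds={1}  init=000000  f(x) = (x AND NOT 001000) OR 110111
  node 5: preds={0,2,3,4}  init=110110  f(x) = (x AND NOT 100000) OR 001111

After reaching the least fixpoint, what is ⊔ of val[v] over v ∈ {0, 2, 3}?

111111

Worklist (10 pops):
  #1 pop 0: in=000000 → 110011 (no change)
  #2 pop 1: in=110110 → 011011 (was 000000); enqueue [0]
  #3 pop 2: in=111111 → 011110 (was 000000); enqueue []
  #4 pop 3: in=110011 → 110110 (was 000000); enqueue [1,2]
  #5 pop 4: in=011011 → 110111 (was 000000); enqueue [3]
  #6 pop 5: in=111111 → 111111 (was 110110); enqueue []
  #7 pop 0: in=111111 → 110011 (no change)
  #8 pop 1: in=111111 → 011011 (no change)
  #9 pop 2: in=111111 → 011110 (no change)
  #10 pop 3: in=110111 → 110110 (no change)

Fixpoint:
  val[0] = 110011
  val[1] = 011011
  val[2] = 011110
  val[3] = 110110
  val[4] = 110111
  val[5] = 111111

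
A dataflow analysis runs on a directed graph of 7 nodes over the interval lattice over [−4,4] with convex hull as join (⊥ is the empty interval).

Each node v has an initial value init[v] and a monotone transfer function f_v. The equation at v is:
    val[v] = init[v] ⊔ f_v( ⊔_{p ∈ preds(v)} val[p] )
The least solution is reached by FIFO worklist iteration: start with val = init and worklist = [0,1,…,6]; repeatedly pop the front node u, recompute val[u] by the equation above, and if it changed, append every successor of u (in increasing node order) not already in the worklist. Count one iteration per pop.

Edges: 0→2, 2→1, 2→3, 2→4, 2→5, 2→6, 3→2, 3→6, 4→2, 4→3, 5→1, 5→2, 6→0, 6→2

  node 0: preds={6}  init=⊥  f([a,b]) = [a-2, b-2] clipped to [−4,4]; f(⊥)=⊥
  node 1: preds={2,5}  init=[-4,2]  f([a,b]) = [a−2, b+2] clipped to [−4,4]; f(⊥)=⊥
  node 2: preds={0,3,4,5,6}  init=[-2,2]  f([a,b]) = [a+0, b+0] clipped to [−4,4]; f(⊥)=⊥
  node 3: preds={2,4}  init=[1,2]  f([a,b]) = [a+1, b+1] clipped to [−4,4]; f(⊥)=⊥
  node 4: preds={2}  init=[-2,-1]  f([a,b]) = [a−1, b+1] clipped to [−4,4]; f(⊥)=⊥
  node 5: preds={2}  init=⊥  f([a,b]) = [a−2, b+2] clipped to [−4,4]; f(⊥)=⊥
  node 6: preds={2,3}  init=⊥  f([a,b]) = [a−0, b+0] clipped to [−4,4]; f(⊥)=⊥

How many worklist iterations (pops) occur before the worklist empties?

Trace (18 dequeues):
  [1] u=0 | in ⊥ | out ⊥ | ==
  [2] u=1 | in [-2,2] | out [-4,4] | prev [-4,2] | push {}
  [3] u=2 | in [-2,2] | out [-2,2] | ==
  [4] u=3 | in [-2,2] | out [-1,3] | prev [1,2] | push {2}
  [5] u=4 | in [-2,2] | out [-3,3] | prev [-2,-1] | push {3}
  [6] u=5 | in [-2,2] | out [-4,4] | prev ⊥ | push {1}
  [7] u=6 | in [-2,3] | out [-2,3] | prev ⊥ | push {0}
  [8] u=2 | in [-4,4] | out [-4,4] | prev [-2,2] | push {4,5,6}
  [9] u=3 | in [-4,4] | out [-3,4] | prev [-1,3] | push {2}
  [10] u=1 | in [-4,4] | out [-4,4] | ==
  [11] u=0 | in [-2,3] | out [-4,1] | prev ⊥ | push {}
  [12] u=4 | in [-4,4] | out [-4,4] | prev [-3,3] | push {3}
  [13] u=5 | in [-4,4] | out [-4,4] | ==
  [14] u=6 | in [-4,4] | out [-4,4] | prev [-2,3] | push {0}
  [15] u=2 | in [-4,4] | out [-4,4] | ==
  [16] u=3 | in [-4,4] | out [-3,4] | ==
  [17] u=0 | in [-4,4] | out [-4,2] | prev [-4,1] | push {2}
  [18] u=2 | in [-4,4] | out [-4,4] | ==

Converged values:
  [0] [-4,2]
  [1] [-4,4]
  [2] [-4,4]
  [3] [-3,4]
  [4] [-4,4]
  [5] [-4,4]
  [6] [-4,4]

18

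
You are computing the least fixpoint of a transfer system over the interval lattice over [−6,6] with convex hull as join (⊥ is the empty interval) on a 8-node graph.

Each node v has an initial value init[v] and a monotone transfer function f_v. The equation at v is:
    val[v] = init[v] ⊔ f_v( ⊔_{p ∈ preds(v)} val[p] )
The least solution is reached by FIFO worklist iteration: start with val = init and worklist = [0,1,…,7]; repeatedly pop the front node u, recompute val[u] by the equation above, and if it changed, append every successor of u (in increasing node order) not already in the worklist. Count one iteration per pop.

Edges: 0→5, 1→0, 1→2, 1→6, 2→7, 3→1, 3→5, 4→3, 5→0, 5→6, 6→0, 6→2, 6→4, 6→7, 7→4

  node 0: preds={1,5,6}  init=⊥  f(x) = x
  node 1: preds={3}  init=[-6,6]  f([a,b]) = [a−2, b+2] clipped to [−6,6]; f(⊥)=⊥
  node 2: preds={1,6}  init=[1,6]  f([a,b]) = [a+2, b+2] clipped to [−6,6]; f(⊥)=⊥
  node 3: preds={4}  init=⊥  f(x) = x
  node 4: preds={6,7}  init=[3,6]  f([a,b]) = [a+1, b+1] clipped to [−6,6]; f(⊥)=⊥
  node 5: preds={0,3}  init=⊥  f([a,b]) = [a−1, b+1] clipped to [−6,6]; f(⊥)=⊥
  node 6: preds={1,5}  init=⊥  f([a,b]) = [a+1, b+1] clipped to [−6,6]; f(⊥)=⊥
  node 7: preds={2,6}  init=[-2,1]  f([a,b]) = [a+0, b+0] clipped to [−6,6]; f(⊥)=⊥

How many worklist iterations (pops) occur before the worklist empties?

Trace (18 dequeues):
  [1] u=0 | in [-6,6] | out [-6,6] | prev ⊥ | push {}
  [2] u=1 | in ⊥ | out [-6,6] | ==
  [3] u=2 | in [-6,6] | out [-4,6] | prev [1,6] | push {}
  [4] u=3 | in [3,6] | out [3,6] | prev ⊥ | push {1}
  [5] u=4 | in [-2,1] | out [-1,6] | prev [3,6] | push {3}
  [6] u=5 | in [-6,6] | out [-6,6] | prev ⊥ | push {0}
  [7] u=6 | in [-6,6] | out [-5,6] | prev ⊥ | push {2,4}
  [8] u=7 | in [-5,6] | out [-5,6] | prev [-2,1] | push {}
  [9] u=1 | in [3,6] | out [-6,6] | ==
  [10] u=3 | in [-1,6] | out [-1,6] | prev [3,6] | push {1,5}
  [11] u=0 | in [-6,6] | out [-6,6] | ==
  [12] u=2 | in [-6,6] | out [-4,6] | ==
  [13] u=4 | in [-5,6] | out [-4,6] | prev [-1,6] | push {3}
  [14] u=1 | in [-1,6] | out [-6,6] | ==
  [15] u=5 | in [-6,6] | out [-6,6] | ==
  [16] u=3 | in [-4,6] | out [-4,6] | prev [-1,6] | push {1,5}
  [17] u=1 | in [-4,6] | out [-6,6] | ==
  [18] u=5 | in [-6,6] | out [-6,6] | ==

Converged values:
  [0] [-6,6]
  [1] [-6,6]
  [2] [-4,6]
  [3] [-4,6]
  [4] [-4,6]
  [5] [-6,6]
  [6] [-5,6]
  [7] [-5,6]

18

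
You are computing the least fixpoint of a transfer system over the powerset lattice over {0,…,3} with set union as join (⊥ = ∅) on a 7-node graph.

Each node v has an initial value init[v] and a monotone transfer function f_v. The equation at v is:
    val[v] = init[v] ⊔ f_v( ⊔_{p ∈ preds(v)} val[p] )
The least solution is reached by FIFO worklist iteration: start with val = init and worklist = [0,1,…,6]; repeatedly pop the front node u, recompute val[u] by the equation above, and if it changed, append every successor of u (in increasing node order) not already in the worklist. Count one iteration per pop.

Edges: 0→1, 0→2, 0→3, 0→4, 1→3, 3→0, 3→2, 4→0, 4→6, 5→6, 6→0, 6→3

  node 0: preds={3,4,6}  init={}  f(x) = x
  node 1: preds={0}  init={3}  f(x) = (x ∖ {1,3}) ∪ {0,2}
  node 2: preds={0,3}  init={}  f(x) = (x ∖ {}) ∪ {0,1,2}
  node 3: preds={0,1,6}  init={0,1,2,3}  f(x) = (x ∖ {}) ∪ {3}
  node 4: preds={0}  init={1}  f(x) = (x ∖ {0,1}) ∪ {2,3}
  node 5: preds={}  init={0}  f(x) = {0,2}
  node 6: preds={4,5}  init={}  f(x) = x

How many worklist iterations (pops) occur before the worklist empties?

Iteration log — 9 steps:
  step 1. node 0  ⊔preds={0,1,2,3}  new={0,1,2,3}  old={}  +wl: 
  step 2. node 1  ⊔preds={0,1,2,3}  new={0,2,3}  old={3}  +wl: 
  step 3. node 2  ⊔preds={0,1,2,3}  new={0,1,2,3}  old={}  +wl: 
  step 4. node 3  ⊔preds={0,1,2,3}  new={0,1,2,3}  stable
  step 5. node 4  ⊔preds={0,1,2,3}  new={1,2,3}  old={1}  +wl: 0
  step 6. node 5  ⊔preds={}  new={0,2}  old={0}  +wl: 
  step 7. node 6  ⊔preds={0,1,2,3}  new={0,1,2,3}  old={}  +wl: 3
  step 8. node 0  ⊔preds={0,1,2,3}  new={0,1,2,3}  stable
  step 9. node 3  ⊔preds={0,1,2,3}  new={0,1,2,3}  stable

Least fixpoint reached:
  node 0: {0,1,2,3}
  node 1: {0,2,3}
  node 2: {0,1,2,3}
  node 3: {0,1,2,3}
  node 4: {1,2,3}
  node 5: {0,2}
  node 6: {0,1,2,3}

9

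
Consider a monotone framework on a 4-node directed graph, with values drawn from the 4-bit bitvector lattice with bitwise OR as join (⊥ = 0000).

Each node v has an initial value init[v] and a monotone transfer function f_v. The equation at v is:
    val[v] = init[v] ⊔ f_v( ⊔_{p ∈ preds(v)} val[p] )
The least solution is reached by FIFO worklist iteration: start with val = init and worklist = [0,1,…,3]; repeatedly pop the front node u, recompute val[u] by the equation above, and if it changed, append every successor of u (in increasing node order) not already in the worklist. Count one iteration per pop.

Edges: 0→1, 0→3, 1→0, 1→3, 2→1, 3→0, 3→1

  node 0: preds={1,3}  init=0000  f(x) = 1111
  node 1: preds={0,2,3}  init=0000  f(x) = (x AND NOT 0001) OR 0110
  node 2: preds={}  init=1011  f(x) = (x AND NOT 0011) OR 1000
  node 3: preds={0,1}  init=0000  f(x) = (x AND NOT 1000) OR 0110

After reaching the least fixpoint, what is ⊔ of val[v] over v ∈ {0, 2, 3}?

1111

Trace (6 dequeues):
  [1] u=0 | in 0000 | out 1111 | prev 0000 | push {}
  [2] u=1 | in 1111 | out 1110 | prev 0000 | push {0}
  [3] u=2 | in 0000 | out 1011 | ==
  [4] u=3 | in 1111 | out 0111 | prev 0000 | push {1}
  [5] u=0 | in 1111 | out 1111 | ==
  [6] u=1 | in 1111 | out 1110 | ==

Converged values:
  [0] 1111
  [1] 1110
  [2] 1011
  [3] 0111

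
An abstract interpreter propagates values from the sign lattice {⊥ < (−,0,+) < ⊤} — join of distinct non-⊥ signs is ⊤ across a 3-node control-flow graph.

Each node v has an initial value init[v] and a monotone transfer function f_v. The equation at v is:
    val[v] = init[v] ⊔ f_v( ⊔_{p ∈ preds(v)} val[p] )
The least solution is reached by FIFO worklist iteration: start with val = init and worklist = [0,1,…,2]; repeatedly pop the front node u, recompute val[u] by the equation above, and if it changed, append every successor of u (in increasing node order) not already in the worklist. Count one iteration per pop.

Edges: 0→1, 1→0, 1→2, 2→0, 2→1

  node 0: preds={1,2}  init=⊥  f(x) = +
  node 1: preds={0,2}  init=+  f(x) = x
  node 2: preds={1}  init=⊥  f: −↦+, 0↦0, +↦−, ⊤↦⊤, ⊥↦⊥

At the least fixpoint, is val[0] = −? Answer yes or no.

no

Iteration log — 9 steps:
  step 1. node 0  ⊔preds=+  new=+  old=⊥  +wl: 
  step 2. node 1  ⊔preds=+  new=+  stable
  step 3. node 2  ⊔preds=+  new=−  old=⊥  +wl: 0,1
  step 4. node 0  ⊔preds=⊤  new=+  stable
  step 5. node 1  ⊔preds=⊤  new=⊤  old=+  +wl: 0,2
  step 6. node 0  ⊔preds=⊤  new=+  stable
  step 7. node 2  ⊔preds=⊤  new=⊤  old=−  +wl: 0,1
  step 8. node 0  ⊔preds=⊤  new=+  stable
  step 9. node 1  ⊔preds=⊤  new=⊤  stable

Least fixpoint reached:
  node 0: +
  node 1: ⊤
  node 2: ⊤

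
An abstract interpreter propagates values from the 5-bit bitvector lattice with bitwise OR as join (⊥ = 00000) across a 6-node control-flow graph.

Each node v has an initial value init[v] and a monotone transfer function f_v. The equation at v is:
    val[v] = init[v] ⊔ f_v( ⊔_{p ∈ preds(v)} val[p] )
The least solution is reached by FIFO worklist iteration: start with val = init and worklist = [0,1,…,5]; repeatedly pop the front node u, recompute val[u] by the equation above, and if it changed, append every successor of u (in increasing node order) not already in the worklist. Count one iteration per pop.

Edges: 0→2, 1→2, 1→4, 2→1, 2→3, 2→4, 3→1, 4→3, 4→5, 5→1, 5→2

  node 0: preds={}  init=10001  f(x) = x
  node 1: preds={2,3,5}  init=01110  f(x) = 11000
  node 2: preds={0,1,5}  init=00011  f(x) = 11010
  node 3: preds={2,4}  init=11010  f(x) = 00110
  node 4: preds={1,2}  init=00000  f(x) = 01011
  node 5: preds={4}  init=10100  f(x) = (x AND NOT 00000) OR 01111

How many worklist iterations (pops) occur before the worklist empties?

9

Iteration log — 9 steps:
  step 1. node 0  ⊔preds=00000  new=10001  stable
  step 2. node 1  ⊔preds=11111  new=11110  old=01110  +wl: 
  step 3. node 2  ⊔preds=11111  new=11011  old=00011  +wl: 1
  step 4. node 3  ⊔preds=11011  new=11110  old=11010  +wl: 
  step 5. node 4  ⊔preds=11111  new=01011  old=00000  +wl: 3
  step 6. node 5  ⊔preds=01011  new=11111  old=10100  +wl: 2
  step 7. node 1  ⊔preds=11111  new=11110  stable
  step 8. node 3  ⊔preds=11011  new=11110  stable
  step 9. node 2  ⊔preds=11111  new=11011  stable

Least fixpoint reached:
  node 0: 10001
  node 1: 11110
  node 2: 11011
  node 3: 11110
  node 4: 01011
  node 5: 11111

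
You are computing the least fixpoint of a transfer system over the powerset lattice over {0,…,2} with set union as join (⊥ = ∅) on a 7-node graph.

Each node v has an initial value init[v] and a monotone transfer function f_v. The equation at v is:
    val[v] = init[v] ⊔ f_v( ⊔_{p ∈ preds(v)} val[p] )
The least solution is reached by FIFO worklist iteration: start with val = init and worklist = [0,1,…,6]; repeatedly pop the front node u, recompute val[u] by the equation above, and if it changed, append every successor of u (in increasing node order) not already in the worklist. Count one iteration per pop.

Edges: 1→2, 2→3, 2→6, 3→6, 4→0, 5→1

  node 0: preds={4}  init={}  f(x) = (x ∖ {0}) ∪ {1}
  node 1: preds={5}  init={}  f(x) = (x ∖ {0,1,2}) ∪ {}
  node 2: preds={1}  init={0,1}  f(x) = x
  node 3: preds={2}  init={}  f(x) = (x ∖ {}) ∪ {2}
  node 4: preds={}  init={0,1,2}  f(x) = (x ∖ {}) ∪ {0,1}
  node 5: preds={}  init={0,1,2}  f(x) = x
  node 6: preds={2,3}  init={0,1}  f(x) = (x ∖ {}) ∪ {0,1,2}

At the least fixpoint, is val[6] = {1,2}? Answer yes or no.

no

Trace (7 dequeues):
  [1] u=0 | in {0,1,2} | out {1,2} | prev {} | push {}
  [2] u=1 | in {0,1,2} | out {} | ==
  [3] u=2 | in {} | out {0,1} | ==
  [4] u=3 | in {0,1} | out {0,1,2} | prev {} | push {}
  [5] u=4 | in {} | out {0,1,2} | ==
  [6] u=5 | in {} | out {0,1,2} | ==
  [7] u=6 | in {0,1,2} | out {0,1,2} | prev {0,1} | push {}

Converged values:
  [0] {1,2}
  [1] {}
  [2] {0,1}
  [3] {0,1,2}
  [4] {0,1,2}
  [5] {0,1,2}
  [6] {0,1,2}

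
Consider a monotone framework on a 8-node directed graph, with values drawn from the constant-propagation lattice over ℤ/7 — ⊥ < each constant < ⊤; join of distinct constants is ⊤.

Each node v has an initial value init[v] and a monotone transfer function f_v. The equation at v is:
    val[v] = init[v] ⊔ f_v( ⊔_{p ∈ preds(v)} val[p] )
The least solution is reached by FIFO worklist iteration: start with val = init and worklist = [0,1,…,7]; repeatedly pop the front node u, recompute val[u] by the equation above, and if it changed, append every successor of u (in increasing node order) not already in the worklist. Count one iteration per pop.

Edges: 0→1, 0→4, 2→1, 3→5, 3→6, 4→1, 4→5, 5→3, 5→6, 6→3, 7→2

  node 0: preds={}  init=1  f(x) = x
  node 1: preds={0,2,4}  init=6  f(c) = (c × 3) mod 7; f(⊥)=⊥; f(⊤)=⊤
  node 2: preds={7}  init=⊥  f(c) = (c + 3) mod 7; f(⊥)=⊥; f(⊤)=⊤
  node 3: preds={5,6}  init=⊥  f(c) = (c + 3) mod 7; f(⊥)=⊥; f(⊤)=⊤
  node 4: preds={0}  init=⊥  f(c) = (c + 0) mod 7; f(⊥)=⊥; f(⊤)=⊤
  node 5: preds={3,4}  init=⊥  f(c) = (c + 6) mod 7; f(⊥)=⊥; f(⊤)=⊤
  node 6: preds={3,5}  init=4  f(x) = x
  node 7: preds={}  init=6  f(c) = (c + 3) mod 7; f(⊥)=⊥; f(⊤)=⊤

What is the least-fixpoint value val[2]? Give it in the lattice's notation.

2

Trace (12 dequeues):
  [1] u=0 | in ⊥ | out 1 | ==
  [2] u=1 | in 1 | out ⊤ | prev 6 | push {}
  [3] u=2 | in 6 | out 2 | prev ⊥ | push {1}
  [4] u=3 | in 4 | out 0 | prev ⊥ | push {}
  [5] u=4 | in 1 | out 1 | prev ⊥ | push {}
  [6] u=5 | in ⊤ | out ⊤ | prev ⊥ | push {3}
  [7] u=6 | in ⊤ | out ⊤ | prev 4 | push {}
  [8] u=7 | in ⊥ | out 6 | ==
  [9] u=1 | in ⊤ | out ⊤ | ==
  [10] u=3 | in ⊤ | out ⊤ | prev 0 | push {5,6}
  [11] u=5 | in ⊤ | out ⊤ | ==
  [12] u=6 | in ⊤ | out ⊤ | ==

Converged values:
  [0] 1
  [1] ⊤
  [2] 2
  [3] ⊤
  [4] 1
  [5] ⊤
  [6] ⊤
  [7] 6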